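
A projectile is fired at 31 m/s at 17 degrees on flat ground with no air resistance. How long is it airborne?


T = 2*v0*sin(theta)/g = 2*31*sin(17°)/9.81 = 1.848 s

1.848 s


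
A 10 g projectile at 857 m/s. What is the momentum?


p = m*v = 0.01*857 = 8.57 kg·m/s

8.57 kg·m/s


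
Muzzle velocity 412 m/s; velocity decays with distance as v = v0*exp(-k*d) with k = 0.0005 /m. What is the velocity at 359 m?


v = v0*exp(-k*d) = 412*exp(-0.0005*359) = 344.3 m/s

344.3 m/s


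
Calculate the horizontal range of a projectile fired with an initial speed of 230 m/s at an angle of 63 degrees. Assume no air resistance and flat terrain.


R = v0^2 * sin(2*theta) / g = 230^2 * sin(2*63°) / 9.81 = 4363 m

4363 m


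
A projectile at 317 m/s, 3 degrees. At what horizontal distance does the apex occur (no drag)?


R = v0^2*sin(2*theta)/g = 317^2*sin(2*3°)/9.81 = 1070.74 m
apex_dist = R/2 = 1070.74/2 = 535.4 m

535.4 m


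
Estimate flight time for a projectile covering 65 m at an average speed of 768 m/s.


t = d/v = 65/768 = 0.08464 s

0.08464 s


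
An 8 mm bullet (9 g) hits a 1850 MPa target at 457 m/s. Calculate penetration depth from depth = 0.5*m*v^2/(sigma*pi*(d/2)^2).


A = pi*(d/2)^2 = pi*(8/2)^2 = 50.2655 mm^2
E = 0.5*m*v^2 = 0.5*0.009*457^2 = 939.82 J
depth = E/(sigma*A) = 939.82 J / (1850 MPa * 50.2655 mm^2) = 939.82/(1850 * 50.2655) m = 0.0101066 m ≈ 10.11 mm

10.11 mm


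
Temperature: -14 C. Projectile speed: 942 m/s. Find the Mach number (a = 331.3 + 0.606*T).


a = 331.3 + 0.606*(-14) = 322.816 m/s
M = v/a = 942/322.816 = 2.918

2.918


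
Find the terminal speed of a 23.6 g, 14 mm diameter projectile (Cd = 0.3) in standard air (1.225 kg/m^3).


A = pi*(d/2)^2 = pi*(14/2000)^2 = 1.53938e-04 m^2
vt = sqrt(2mg/(Cd*rho*A)) = sqrt(2*0.0236*9.81/(0.3 * 1.225 * 1.53938e-04)) = 90.47 m/s

90.47 m/s


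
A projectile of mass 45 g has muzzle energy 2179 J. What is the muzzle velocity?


v = sqrt(2*E/m) = sqrt(2*2179/0.045) = 311.2 m/s

311.2 m/s


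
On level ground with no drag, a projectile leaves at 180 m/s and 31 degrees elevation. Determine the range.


R = v0^2 * sin(2*theta) / g = 180^2 * sin(2*31°) / 9.81 = 2916 m

2916 m


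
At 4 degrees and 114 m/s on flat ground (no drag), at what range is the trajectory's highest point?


R = v0^2*sin(2*theta)/g = 114^2*sin(2*4°)/9.81 = 184.372 m
apex_dist = R/2 = 184.372/2 = 92.19 m

92.19 m


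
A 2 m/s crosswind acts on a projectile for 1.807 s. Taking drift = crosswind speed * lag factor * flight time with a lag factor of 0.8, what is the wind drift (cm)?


drift = v_wind * lag * t = 2 * 0.8 * 1.807 = 2.8912 m ≈ 289.1 cm

289.1 cm


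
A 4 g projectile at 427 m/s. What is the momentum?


p = m*v = 0.004*427 = 1.708 kg·m/s

1.708 kg·m/s


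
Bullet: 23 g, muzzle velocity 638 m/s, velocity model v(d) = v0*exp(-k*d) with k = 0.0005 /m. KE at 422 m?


v = v0*exp(-k*d) = 638*exp(-0.0005*422) = 516.636 m/s
E = 0.5*m*v^2 = 0.5*0.023*516.636^2 = 3069 J

3069 J


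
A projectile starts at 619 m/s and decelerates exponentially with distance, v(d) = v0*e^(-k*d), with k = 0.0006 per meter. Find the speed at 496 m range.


v = v0*exp(-k*d) = 619*exp(-0.0006*496) = 459.7 m/s

459.7 m/s


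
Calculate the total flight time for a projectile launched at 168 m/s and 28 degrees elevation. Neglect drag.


T = 2*v0*sin(theta)/g = 2*168*sin(28°)/9.81 = 16.08 s

16.08 s


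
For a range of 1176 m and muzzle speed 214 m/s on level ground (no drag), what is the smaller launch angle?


sin(2*theta) = R*g/v0^2 = 1176*9.81/214^2 = 0.251912, theta = arcsin(0.251912)/2 = 7.295°

7.295 degrees


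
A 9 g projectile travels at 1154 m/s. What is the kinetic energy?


E = 0.5*m*v^2 = 0.5*0.009*1154^2 = 5993 J

5993 J


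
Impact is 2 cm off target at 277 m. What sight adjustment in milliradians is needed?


1 mrad subtends 1 cm per 10 m of range, so adj = error_cm / (dist_m / 10) = 2 / (277/10) = 0.0722 mrad

0.0722 mrad


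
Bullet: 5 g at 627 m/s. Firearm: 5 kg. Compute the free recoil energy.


v_r = m_p*v_p/m_gun = 0.005*627/5 = 0.627 m/s, E_r = 0.5*m_gun*v_r^2 = 0.5*5*0.627^2 = 0.9828 J

0.9828 J


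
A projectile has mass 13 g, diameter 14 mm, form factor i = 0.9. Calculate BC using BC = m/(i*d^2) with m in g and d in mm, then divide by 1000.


BC = m/(i*d^2*1000) = 13/(0.9 * 14^2 * 1000) = 7.37e-05

7.37e-05


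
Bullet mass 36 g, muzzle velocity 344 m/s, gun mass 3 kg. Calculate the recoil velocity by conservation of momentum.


v_recoil = m_p * v_p / m_gun = 0.036 * 344 / 3 = 4.128 m/s

4.128 m/s


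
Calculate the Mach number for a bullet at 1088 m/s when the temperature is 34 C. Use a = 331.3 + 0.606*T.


a = 331.3 + 0.606*(34) = 351.904 m/s
M = v/a = 1088/351.904 = 3.092

3.092


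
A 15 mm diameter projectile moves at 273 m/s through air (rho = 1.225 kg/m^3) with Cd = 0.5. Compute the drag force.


A = pi*(d/2)^2 = pi*(15/2000)^2 = 1.76715e-04 m^2
Fd = 0.5*Cd*rho*A*v^2 = 0.5*0.5*1.225*1.76715e-04*273^2 = 4.033 N

4.033 N


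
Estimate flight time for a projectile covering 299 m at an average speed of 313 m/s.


t = d/v = 299/313 = 0.9553 s

0.9553 s


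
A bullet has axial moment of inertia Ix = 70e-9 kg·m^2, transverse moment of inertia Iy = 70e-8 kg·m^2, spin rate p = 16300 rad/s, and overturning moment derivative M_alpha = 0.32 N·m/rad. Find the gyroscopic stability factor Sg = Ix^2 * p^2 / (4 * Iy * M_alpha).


Sg = Ix^2 * p^2 / (4 * Iy * M_alpha) = (70e-9)^2 * 16300^2 / (4 * 70e-8 * 0.32) = 1.453

1.453


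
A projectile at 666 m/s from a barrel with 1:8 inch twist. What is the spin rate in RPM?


twist_m = 8*0.0254 = 0.2032 m
spin = v/twist = 666/0.2032 = 3277.559 rev/s
RPM = spin*60 = 3277.559*60 ≈ 196654 RPM

196654 RPM


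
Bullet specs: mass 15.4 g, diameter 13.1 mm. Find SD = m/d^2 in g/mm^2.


SD = m/d^2 = 15.4/13.1^2 = 0.08974 g/mm^2

0.08974 g/mm^2


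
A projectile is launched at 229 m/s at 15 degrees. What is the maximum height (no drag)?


H = (v0*sin(theta))^2 / (2g) = (229*sin(15°))^2 / (2*9.81) = 179 m

179 m


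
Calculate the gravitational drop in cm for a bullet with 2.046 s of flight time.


drop = 0.5*g*t^2 = 0.5*9.81*2.046^2 = 20.5329 m ≈ 2053 cm

2053 cm


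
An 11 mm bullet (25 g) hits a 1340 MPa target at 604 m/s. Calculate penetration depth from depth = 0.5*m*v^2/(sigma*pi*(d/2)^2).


A = pi*(d/2)^2 = pi*(11/2)^2 = 95.0332 mm^2
E = 0.5*m*v^2 = 0.5*0.025*604^2 = 4560.2 J
depth = E/(sigma*A) = 4560.2 J / (1340 MPa * 95.0332 mm^2) = 4560.2/(1340 * 95.0332) m = 0.03581 m ≈ 35.81 mm

35.81 mm


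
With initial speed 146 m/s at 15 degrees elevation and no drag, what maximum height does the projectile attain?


H = (v0*sin(theta))^2 / (2g) = (146*sin(15°))^2 / (2*9.81) = 72.78 m

72.78 m


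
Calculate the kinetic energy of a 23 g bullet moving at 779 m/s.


E = 0.5*m*v^2 = 0.5*0.023*779^2 = 6979 J

6979 J


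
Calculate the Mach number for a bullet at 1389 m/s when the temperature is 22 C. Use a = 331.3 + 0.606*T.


a = 331.3 + 0.606*(22) = 344.632 m/s
M = v/a = 1389/344.632 = 4.03

4.03


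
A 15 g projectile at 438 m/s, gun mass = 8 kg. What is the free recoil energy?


v_r = m_p*v_p/m_gun = 0.015*438/8 = 0.82125 m/s, E_r = 0.5*m_gun*v_r^2 = 0.5*8*0.82125^2 = 2.698 J

2.698 J


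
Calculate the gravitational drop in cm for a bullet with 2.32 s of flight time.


drop = 0.5*g*t^2 = 0.5*9.81*2.32^2 = 26.4007 m ≈ 2640 cm

2640 cm


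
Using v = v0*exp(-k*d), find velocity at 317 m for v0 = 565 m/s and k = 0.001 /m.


v = v0*exp(-k*d) = 565*exp(-0.001*317) = 411.5 m/s

411.5 m/s


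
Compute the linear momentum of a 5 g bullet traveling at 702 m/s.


p = m*v = 0.005*702 = 3.51 kg·m/s

3.51 kg·m/s


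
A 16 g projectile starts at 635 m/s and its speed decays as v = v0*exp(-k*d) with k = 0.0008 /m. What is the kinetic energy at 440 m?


v = v0*exp(-k*d) = 635*exp(-0.0008*440) = 446.583 m/s
E = 0.5*m*v^2 = 0.5*0.016*446.583^2 = 1595 J

1595 J


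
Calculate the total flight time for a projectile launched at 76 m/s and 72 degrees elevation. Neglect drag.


T = 2*v0*sin(theta)/g = 2*76*sin(72°)/9.81 = 14.74 s

14.74 s


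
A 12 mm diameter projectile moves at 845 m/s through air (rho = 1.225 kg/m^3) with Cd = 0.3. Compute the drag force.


A = pi*(d/2)^2 = pi*(12/2000)^2 = 1.13097e-04 m^2
Fd = 0.5*Cd*rho*A*v^2 = 0.5*0.3*1.225*1.13097e-04*845^2 = 14.84 N

14.84 N


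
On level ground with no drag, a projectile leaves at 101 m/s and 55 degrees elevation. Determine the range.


R = v0^2 * sin(2*theta) / g = 101^2 * sin(2*55°) / 9.81 = 977.1 m

977.1 m


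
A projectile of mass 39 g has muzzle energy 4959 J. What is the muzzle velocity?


v = sqrt(2*E/m) = sqrt(2*4959/0.039) = 504.3 m/s

504.3 m/s


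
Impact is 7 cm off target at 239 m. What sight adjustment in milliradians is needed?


1 mrad subtends 1 cm per 10 m of range, so adj = error_cm / (dist_m / 10) = 7 / (239/10) = 0.2929 mrad

0.2929 mrad


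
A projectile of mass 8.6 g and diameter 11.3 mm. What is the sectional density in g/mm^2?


SD = m/d^2 = 8.6/11.3^2 = 0.06735 g/mm^2

0.06735 g/mm^2


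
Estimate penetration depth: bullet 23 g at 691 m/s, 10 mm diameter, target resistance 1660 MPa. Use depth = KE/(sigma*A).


A = pi*(d/2)^2 = pi*(10/2)^2 = 78.5398 mm^2
E = 0.5*m*v^2 = 0.5*0.023*691^2 = 5491.03 J
depth = E/(sigma*A) = 5491.03 J / (1660 MPa * 78.5398 mm^2) = 5491.03/(1660 * 78.5398) m = 0.0421169 m ≈ 42.12 mm

42.12 mm


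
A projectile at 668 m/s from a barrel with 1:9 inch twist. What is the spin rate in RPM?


twist_m = 9*0.0254 = 0.2286 m
spin = v/twist = 668/0.2286 = 2922.135 rev/s
RPM = spin*60 = 2922.135*60 ≈ 175328 RPM

175328 RPM


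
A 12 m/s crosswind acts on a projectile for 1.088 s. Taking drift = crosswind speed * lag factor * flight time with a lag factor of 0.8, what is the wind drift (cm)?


drift = v_wind * lag * t = 12 * 0.8 * 1.088 = 10.4448 m ≈ 1044 cm

1044 cm


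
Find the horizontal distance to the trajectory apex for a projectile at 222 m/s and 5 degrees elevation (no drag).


R = v0^2*sin(2*theta)/g = 222^2*sin(2*5°)/9.81 = 872.383 m
apex_dist = R/2 = 872.383/2 = 436.2 m

436.2 m


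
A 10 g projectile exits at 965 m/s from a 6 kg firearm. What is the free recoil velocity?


v_recoil = m_p * v_p / m_gun = 0.01 * 965 / 6 = 1.608 m/s

1.608 m/s


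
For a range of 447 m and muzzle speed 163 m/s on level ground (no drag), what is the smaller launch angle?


sin(2*theta) = R*g/v0^2 = 447*9.81/163^2 = 0.165045, theta = arcsin(0.165045)/2 = 4.75°

4.75 degrees


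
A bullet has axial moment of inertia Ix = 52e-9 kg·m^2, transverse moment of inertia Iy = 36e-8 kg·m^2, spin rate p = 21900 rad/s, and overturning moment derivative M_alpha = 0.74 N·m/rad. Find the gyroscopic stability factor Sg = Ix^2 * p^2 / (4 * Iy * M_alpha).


Sg = Ix^2 * p^2 / (4 * Iy * M_alpha) = (52e-9)^2 * 21900^2 / (4 * 36e-8 * 0.74) = 1.217

1.217


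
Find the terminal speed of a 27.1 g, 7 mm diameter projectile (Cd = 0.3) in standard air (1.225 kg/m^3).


A = pi*(d/2)^2 = pi*(7/2000)^2 = 3.84845e-05 m^2
vt = sqrt(2mg/(Cd*rho*A)) = sqrt(2*0.0271*9.81/(0.3 * 1.225 * 3.84845e-05)) = 193.9 m/s

193.9 m/s


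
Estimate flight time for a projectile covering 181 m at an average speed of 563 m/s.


t = d/v = 181/563 = 0.3215 s

0.3215 s


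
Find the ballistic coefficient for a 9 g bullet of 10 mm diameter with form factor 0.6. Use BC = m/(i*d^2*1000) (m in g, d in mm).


BC = m/(i*d^2*1000) = 9/(0.6 * 10^2 * 1000) = 0.00015

0.00015


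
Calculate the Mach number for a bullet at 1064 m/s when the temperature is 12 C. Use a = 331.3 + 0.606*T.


a = 331.3 + 0.606*(12) = 338.572 m/s
M = v/a = 1064/338.572 = 3.143

3.143


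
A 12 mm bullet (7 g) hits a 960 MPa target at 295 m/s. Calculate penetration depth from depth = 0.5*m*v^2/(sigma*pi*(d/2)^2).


A = pi*(d/2)^2 = pi*(12/2)^2 = 113.097 mm^2
E = 0.5*m*v^2 = 0.5*0.007*295^2 = 304.588 J
depth = E/(sigma*A) = 304.588 J / (960 MPa * 113.097 mm^2) = 304.588/(960 * 113.097) m = 0.00280536 m ≈ 2.805 mm

2.805 mm


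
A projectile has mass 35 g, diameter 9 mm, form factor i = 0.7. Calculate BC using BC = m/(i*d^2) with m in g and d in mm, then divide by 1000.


BC = m/(i*d^2*1000) = 35/(0.7 * 9^2 * 1000) = 0.0006173

0.0006173


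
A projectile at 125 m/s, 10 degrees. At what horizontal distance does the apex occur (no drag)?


R = v0^2*sin(2*theta)/g = 125^2*sin(2*10°)/9.81 = 544.757 m
apex_dist = R/2 = 544.757/2 = 272.4 m

272.4 m


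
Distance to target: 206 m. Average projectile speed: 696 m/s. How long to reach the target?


t = d/v = 206/696 = 0.296 s

0.296 s


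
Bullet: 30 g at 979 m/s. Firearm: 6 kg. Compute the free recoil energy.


v_r = m_p*v_p/m_gun = 0.03*979/6 = 4.895 m/s, E_r = 0.5*m_gun*v_r^2 = 0.5*6*4.895^2 = 71.88 J

71.88 J


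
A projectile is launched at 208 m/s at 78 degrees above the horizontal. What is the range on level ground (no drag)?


R = v0^2 * sin(2*theta) / g = 208^2 * sin(2*78°) / 9.81 = 1794 m

1794 m


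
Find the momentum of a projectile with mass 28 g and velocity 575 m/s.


p = m*v = 0.028*575 = 16.1 kg·m/s

16.1 kg·m/s


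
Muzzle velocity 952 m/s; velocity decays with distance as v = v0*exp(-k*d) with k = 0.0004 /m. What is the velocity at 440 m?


v = v0*exp(-k*d) = 952*exp(-0.0004*440) = 798.4 m/s

798.4 m/s


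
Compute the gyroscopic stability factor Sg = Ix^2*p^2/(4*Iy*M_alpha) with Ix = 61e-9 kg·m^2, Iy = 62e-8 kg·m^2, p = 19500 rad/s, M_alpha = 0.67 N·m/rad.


Sg = Ix^2 * p^2 / (4 * Iy * M_alpha) = (61e-9)^2 * 19500^2 / (4 * 62e-8 * 0.67) = 0.8515

0.8515


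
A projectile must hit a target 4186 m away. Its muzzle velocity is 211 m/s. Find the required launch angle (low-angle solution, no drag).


sin(2*theta) = R*g/v0^2 = 4186*9.81/211^2 = 0.922366, theta = arcsin(0.922366)/2 = 33.64°

33.64 degrees


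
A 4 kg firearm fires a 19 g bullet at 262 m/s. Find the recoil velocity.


v_recoil = m_p * v_p / m_gun = 0.019 * 262 / 4 = 1.244 m/s

1.244 m/s


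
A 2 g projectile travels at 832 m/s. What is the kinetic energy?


E = 0.5*m*v^2 = 0.5*0.002*832^2 = 692.2 J

692.2 J


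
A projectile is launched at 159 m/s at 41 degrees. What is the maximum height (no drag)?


H = (v0*sin(theta))^2 / (2g) = (159*sin(41°))^2 / (2*9.81) = 554.6 m

554.6 m


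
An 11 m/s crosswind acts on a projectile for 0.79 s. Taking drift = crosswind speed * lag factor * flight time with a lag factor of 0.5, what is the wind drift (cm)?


drift = v_wind * lag * t = 11 * 0.5 * 0.79 = 4.345 m ≈ 434.5 cm

434.5 cm


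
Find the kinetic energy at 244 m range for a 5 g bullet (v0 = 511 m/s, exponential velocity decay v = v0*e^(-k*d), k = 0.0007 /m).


v = v0*exp(-k*d) = 511*exp(-0.0007*244) = 430.768 m/s
E = 0.5*m*v^2 = 0.5*0.005*430.768^2 = 463.9 J

463.9 J


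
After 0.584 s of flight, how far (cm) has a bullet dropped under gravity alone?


drop = 0.5*g*t^2 = 0.5*9.81*0.584^2 = 1.67288 m ≈ 167.3 cm

167.3 cm


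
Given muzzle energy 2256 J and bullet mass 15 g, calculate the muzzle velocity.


v = sqrt(2*E/m) = sqrt(2*2256/0.015) = 548.5 m/s

548.5 m/s


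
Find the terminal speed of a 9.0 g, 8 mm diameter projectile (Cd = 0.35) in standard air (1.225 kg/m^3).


A = pi*(d/2)^2 = pi*(8/2000)^2 = 5.02655e-05 m^2
vt = sqrt(2mg/(Cd*rho*A)) = sqrt(2*0.009*9.81/(0.35 * 1.225 * 5.02655e-05)) = 90.52 m/s

90.52 m/s


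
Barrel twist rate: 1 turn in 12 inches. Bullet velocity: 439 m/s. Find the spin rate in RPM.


twist_m = 12*0.0254 = 0.3048 m
spin = v/twist = 439/0.3048 = 1440.289 rev/s
RPM = spin*60 = 1440.289*60 ≈ 86417 RPM

86417 RPM


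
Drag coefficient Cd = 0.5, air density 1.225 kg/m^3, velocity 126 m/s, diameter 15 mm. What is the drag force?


A = pi*(d/2)^2 = pi*(15/2000)^2 = 1.76715e-04 m^2
Fd = 0.5*Cd*rho*A*v^2 = 0.5*0.5*1.225*1.76715e-04*126^2 = 0.8592 N

0.8592 N


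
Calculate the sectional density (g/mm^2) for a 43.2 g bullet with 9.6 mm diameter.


SD = m/d^2 = 43.2/9.6^2 = 0.4688 g/mm^2

0.4688 g/mm^2


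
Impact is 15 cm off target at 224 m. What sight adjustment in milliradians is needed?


1 mrad subtends 1 cm per 10 m of range, so adj = error_cm / (dist_m / 10) = 15 / (224/10) = 0.6696 mrad

0.6696 mrad


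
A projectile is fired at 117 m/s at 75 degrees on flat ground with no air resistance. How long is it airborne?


T = 2*v0*sin(theta)/g = 2*117*sin(75°)/9.81 = 23.04 s

23.04 s


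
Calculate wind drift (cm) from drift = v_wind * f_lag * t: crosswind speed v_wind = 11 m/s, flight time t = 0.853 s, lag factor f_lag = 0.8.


drift = v_wind * lag * t = 11 * 0.8 * 0.853 = 7.5064 m ≈ 750.6 cm

750.6 cm


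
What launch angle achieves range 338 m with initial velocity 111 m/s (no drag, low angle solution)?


sin(2*theta) = R*g/v0^2 = 338*9.81/111^2 = 0.269116, theta = arcsin(0.269116)/2 = 7.806°

7.806 degrees


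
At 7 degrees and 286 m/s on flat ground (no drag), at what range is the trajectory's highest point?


R = v0^2*sin(2*theta)/g = 286^2*sin(2*7°)/9.81 = 2017.15 m
apex_dist = R/2 = 2017.15/2 = 1009 m

1009 m


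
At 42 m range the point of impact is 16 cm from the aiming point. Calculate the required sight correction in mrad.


1 mrad subtends 1 cm per 10 m of range, so adj = error_cm / (dist_m / 10) = 16 / (42/10) = 3.81 mrad

3.81 mrad


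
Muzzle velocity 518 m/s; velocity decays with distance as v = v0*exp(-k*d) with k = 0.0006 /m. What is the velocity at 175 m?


v = v0*exp(-k*d) = 518*exp(-0.0006*175) = 466.4 m/s

466.4 m/s


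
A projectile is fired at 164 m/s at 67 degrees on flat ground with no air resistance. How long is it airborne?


T = 2*v0*sin(theta)/g = 2*164*sin(67°)/9.81 = 30.78 s

30.78 s


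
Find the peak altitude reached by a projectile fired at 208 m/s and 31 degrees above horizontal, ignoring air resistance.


H = (v0*sin(theta))^2 / (2g) = (208*sin(31°))^2 / (2*9.81) = 584.9 m

584.9 m


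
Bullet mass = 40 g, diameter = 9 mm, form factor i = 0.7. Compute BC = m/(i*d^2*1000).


BC = m/(i*d^2*1000) = 40/(0.7 * 9^2 * 1000) = 0.0007055

0.0007055


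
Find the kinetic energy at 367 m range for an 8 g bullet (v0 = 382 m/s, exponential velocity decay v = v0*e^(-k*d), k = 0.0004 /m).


v = v0*exp(-k*d) = 382*exp(-0.0004*367) = 329.844 m/s
E = 0.5*m*v^2 = 0.5*0.008*329.844^2 = 435.2 J

435.2 J


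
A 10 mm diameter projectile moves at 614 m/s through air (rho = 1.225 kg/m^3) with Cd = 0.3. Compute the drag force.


A = pi*(d/2)^2 = pi*(10/2000)^2 = 7.85398e-05 m^2
Fd = 0.5*Cd*rho*A*v^2 = 0.5*0.3*1.225*7.85398e-05*614^2 = 5.441 N

5.441 N


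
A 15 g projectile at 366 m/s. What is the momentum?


p = m*v = 0.015*366 = 5.49 kg·m/s

5.49 kg·m/s


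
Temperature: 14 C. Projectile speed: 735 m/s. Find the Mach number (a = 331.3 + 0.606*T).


a = 331.3 + 0.606*(14) = 339.784 m/s
M = v/a = 735/339.784 = 2.163

2.163


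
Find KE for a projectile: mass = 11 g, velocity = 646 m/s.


E = 0.5*m*v^2 = 0.5*0.011*646^2 = 2295 J

2295 J


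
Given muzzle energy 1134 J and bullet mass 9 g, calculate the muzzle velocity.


v = sqrt(2*E/m) = sqrt(2*1134/0.009) = 502 m/s

502 m/s


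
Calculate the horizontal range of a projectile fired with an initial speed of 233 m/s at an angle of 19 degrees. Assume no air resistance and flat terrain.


R = v0^2 * sin(2*theta) / g = 233^2 * sin(2*19°) / 9.81 = 3407 m

3407 m


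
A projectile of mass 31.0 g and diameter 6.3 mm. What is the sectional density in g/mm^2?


SD = m/d^2 = 31.0/6.3^2 = 0.7811 g/mm^2

0.7811 g/mm^2


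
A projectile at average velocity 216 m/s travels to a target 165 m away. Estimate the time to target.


t = d/v = 165/216 = 0.7639 s

0.7639 s


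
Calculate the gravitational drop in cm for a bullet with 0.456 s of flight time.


drop = 0.5*g*t^2 = 0.5*9.81*0.456^2 = 1.01993 m ≈ 102 cm

102 cm


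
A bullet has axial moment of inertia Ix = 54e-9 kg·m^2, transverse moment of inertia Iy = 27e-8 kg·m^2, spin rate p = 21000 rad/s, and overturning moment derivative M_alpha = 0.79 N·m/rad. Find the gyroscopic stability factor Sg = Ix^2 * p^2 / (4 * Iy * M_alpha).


Sg = Ix^2 * p^2 / (4 * Iy * M_alpha) = (54e-9)^2 * 21000^2 / (4 * 27e-8 * 0.79) = 1.507

1.507


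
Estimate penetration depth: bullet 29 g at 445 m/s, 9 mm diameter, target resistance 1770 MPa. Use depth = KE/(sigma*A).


A = pi*(d/2)^2 = pi*(9/2)^2 = 63.6173 mm^2
E = 0.5*m*v^2 = 0.5*0.029*445^2 = 2871.36 J
depth = E/(sigma*A) = 2871.36 J / (1770 MPa * 63.6173 mm^2) = 2871.36/(1770 * 63.6173) m = 0.0255 m ≈ 25.5 mm

25.5 mm


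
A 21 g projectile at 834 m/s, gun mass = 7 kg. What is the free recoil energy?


v_r = m_p*v_p/m_gun = 0.021*834/7 = 2.502 m/s, E_r = 0.5*m_gun*v_r^2 = 0.5*7*2.502^2 = 21.91 J

21.91 J


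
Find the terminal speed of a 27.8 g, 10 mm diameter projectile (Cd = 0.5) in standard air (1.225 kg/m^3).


A = pi*(d/2)^2 = pi*(10/2000)^2 = 7.85398e-05 m^2
vt = sqrt(2mg/(Cd*rho*A)) = sqrt(2*0.0278*9.81/(0.5 * 1.225 * 7.85398e-05)) = 106.5 m/s

106.5 m/s


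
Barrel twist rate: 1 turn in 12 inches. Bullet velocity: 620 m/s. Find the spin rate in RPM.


twist_m = 12*0.0254 = 0.3048 m
spin = v/twist = 620/0.3048 = 2034.121 rev/s
RPM = spin*60 = 2034.121*60 ≈ 122047 RPM

122047 RPM


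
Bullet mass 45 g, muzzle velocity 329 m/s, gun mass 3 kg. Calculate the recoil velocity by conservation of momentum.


v_recoil = m_p * v_p / m_gun = 0.045 * 329 / 3 = 4.935 m/s

4.935 m/s


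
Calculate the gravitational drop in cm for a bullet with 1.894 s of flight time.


drop = 0.5*g*t^2 = 0.5*9.81*1.894^2 = 17.5954 m ≈ 1760 cm

1760 cm


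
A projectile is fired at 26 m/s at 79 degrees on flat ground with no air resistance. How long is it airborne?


T = 2*v0*sin(theta)/g = 2*26*sin(79°)/9.81 = 5.203 s

5.203 s


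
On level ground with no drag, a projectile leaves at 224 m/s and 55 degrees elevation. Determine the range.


R = v0^2 * sin(2*theta) / g = 224^2 * sin(2*55°) / 9.81 = 4806 m

4806 m


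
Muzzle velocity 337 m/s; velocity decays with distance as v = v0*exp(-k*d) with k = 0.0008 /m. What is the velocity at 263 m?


v = v0*exp(-k*d) = 337*exp(-0.0008*263) = 273.1 m/s

273.1 m/s


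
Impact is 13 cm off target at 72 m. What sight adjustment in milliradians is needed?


1 mrad subtends 1 cm per 10 m of range, so adj = error_cm / (dist_m / 10) = 13 / (72/10) = 1.806 mrad

1.806 mrad


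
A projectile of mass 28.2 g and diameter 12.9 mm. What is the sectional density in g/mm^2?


SD = m/d^2 = 28.2/12.9^2 = 0.1695 g/mm^2

0.1695 g/mm^2


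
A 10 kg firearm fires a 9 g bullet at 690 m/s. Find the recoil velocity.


v_recoil = m_p * v_p / m_gun = 0.009 * 690 / 10 = 0.621 m/s

0.621 m/s


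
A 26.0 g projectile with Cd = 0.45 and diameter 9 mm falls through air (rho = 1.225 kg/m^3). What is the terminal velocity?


A = pi*(d/2)^2 = pi*(9/2000)^2 = 6.36173e-05 m^2
vt = sqrt(2mg/(Cd*rho*A)) = sqrt(2*0.026*9.81/(0.45 * 1.225 * 6.36173e-05)) = 120.6 m/s

120.6 m/s


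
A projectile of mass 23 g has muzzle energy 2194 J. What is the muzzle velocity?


v = sqrt(2*E/m) = sqrt(2*2194/0.023) = 436.8 m/s

436.8 m/s


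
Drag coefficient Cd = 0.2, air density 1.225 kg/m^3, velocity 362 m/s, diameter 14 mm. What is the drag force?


A = pi*(d/2)^2 = pi*(14/2000)^2 = 1.53938e-04 m^2
Fd = 0.5*Cd*rho*A*v^2 = 0.5*0.2*1.225*1.53938e-04*362^2 = 2.471 N

2.471 N


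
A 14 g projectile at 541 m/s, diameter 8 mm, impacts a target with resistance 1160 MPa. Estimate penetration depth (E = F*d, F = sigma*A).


A = pi*(d/2)^2 = pi*(8/2)^2 = 50.2655 mm^2
E = 0.5*m*v^2 = 0.5*0.014*541^2 = 2048.77 J
depth = E/(sigma*A) = 2048.77 J / (1160 MPa * 50.2655 mm^2) = 2048.77/(1160 * 50.2655) m = 0.035137 m ≈ 35.14 mm

35.14 mm


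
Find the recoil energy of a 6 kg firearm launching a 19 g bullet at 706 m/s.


v_r = m_p*v_p/m_gun = 0.019*706/6 = 2.23567 m/s, E_r = 0.5*m_gun*v_r^2 = 0.5*6*2.23567^2 = 14.99 J

14.99 J


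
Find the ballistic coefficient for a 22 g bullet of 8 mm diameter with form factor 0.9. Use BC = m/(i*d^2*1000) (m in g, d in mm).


BC = m/(i*d^2*1000) = 22/(0.9 * 8^2 * 1000) = 0.0003819

0.0003819


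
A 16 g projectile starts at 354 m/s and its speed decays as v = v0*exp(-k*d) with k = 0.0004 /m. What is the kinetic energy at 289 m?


v = v0*exp(-k*d) = 354*exp(-0.0004*289) = 315.354 m/s
E = 0.5*m*v^2 = 0.5*0.016*315.354^2 = 795.6 J

795.6 J


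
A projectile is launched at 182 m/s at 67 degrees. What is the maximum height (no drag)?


H = (v0*sin(theta))^2 / (2g) = (182*sin(67°))^2 / (2*9.81) = 1431 m

1431 m


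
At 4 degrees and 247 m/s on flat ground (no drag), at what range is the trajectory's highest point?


R = v0^2*sin(2*theta)/g = 247^2*sin(2*4°)/9.81 = 865.526 m
apex_dist = R/2 = 865.526/2 = 432.8 m

432.8 m


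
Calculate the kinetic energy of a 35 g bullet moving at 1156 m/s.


E = 0.5*m*v^2 = 0.5*0.035*1156^2 = 23386 J

23386 J


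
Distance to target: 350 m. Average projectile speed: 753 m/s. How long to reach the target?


t = d/v = 350/753 = 0.4648 s

0.4648 s


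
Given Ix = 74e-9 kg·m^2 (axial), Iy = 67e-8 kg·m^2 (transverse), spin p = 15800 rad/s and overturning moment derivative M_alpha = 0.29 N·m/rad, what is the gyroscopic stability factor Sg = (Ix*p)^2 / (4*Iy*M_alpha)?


Sg = Ix^2 * p^2 / (4 * Iy * M_alpha) = (74e-9)^2 * 15800^2 / (4 * 67e-8 * 0.29) = 1.759

1.759


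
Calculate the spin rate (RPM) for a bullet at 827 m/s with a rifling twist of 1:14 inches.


twist_m = 14*0.0254 = 0.3556 m
spin = v/twist = 827/0.3556 = 2325.647 rev/s
RPM = spin*60 = 2325.647*60 ≈ 139539 RPM

139539 RPM


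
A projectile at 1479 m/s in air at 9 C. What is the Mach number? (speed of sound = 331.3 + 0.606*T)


a = 331.3 + 0.606*(9) = 336.754 m/s
M = v/a = 1479/336.754 = 4.392

4.392


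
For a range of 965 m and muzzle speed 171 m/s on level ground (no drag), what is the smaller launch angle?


sin(2*theta) = R*g/v0^2 = 965*9.81/171^2 = 0.323746, theta = arcsin(0.323746)/2 = 9.445°

9.445 degrees


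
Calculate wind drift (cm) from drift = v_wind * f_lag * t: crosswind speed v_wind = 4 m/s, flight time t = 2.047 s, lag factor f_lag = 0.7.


drift = v_wind * lag * t = 4 * 0.7 * 2.047 = 5.7316 m ≈ 573.2 cm

573.2 cm


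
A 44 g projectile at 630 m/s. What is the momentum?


p = m*v = 0.044*630 = 27.72 kg·m/s

27.72 kg·m/s


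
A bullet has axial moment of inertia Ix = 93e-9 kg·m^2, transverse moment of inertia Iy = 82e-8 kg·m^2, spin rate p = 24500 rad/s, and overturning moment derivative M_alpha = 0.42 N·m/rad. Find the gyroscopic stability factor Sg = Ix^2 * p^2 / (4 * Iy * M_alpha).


Sg = Ix^2 * p^2 / (4 * Iy * M_alpha) = (93e-9)^2 * 24500^2 / (4 * 82e-8 * 0.42) = 3.769

3.769


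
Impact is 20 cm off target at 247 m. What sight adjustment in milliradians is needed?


1 mrad subtends 1 cm per 10 m of range, so adj = error_cm / (dist_m / 10) = 20 / (247/10) = 0.8097 mrad

0.8097 mrad


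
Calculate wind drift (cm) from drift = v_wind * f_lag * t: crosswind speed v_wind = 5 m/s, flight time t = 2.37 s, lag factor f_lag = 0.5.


drift = v_wind * lag * t = 5 * 0.5 * 2.37 = 5.925 m ≈ 592.5 cm

592.5 cm


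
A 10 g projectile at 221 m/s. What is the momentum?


p = m*v = 0.01*221 = 2.21 kg·m/s

2.21 kg·m/s


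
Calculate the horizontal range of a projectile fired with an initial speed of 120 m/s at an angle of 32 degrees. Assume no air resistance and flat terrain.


R = v0^2 * sin(2*theta) / g = 120^2 * sin(2*32°) / 9.81 = 1319 m

1319 m


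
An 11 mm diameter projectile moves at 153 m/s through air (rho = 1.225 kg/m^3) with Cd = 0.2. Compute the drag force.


A = pi*(d/2)^2 = pi*(11/2000)^2 = 9.50332e-05 m^2
Fd = 0.5*Cd*rho*A*v^2 = 0.5*0.2*1.225*9.50332e-05*153^2 = 0.2725 N

0.2725 N


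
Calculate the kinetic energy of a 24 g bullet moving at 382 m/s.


E = 0.5*m*v^2 = 0.5*0.024*382^2 = 1751 J

1751 J


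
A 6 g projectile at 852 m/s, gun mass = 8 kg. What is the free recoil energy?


v_r = m_p*v_p/m_gun = 0.006*852/8 = 0.639 m/s, E_r = 0.5*m_gun*v_r^2 = 0.5*8*0.639^2 = 1.633 J

1.633 J


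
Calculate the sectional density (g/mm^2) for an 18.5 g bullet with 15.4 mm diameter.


SD = m/d^2 = 18.5/15.4^2 = 0.07801 g/mm^2

0.07801 g/mm^2


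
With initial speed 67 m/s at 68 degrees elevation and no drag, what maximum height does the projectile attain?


H = (v0*sin(theta))^2 / (2g) = (67*sin(68°))^2 / (2*9.81) = 196.7 m

196.7 m


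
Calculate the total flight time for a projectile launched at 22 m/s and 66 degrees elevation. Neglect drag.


T = 2*v0*sin(theta)/g = 2*22*sin(66°)/9.81 = 4.097 s

4.097 s


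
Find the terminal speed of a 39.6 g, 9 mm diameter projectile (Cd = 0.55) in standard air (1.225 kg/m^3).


A = pi*(d/2)^2 = pi*(9/2000)^2 = 6.36173e-05 m^2
vt = sqrt(2mg/(Cd*rho*A)) = sqrt(2*0.0396*9.81/(0.55 * 1.225 * 6.36173e-05)) = 134.6 m/s

134.6 m/s


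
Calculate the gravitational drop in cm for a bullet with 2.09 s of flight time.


drop = 0.5*g*t^2 = 0.5*9.81*2.09^2 = 21.4255 m ≈ 2143 cm

2143 cm


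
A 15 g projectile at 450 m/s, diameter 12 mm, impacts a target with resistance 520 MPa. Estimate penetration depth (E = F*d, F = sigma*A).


A = pi*(d/2)^2 = pi*(12/2)^2 = 113.097 mm^2
E = 0.5*m*v^2 = 0.5*0.015*450^2 = 1518.75 J
depth = E/(sigma*A) = 1518.75 J / (520 MPa * 113.097 mm^2) = 1518.75/(520 * 113.097) m = 0.0258244 m ≈ 25.82 mm

25.82 mm


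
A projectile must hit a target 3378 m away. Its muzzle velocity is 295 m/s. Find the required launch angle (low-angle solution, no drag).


sin(2*theta) = R*g/v0^2 = 3378*9.81/295^2 = 0.380789, theta = arcsin(0.380789)/2 = 11.19°

11.19 degrees


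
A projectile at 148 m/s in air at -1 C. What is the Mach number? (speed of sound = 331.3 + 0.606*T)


a = 331.3 + 0.606*(-1) = 330.694 m/s
M = v/a = 148/330.694 = 0.4475

0.4475


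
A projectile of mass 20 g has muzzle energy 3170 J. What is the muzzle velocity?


v = sqrt(2*E/m) = sqrt(2*3170/0.02) = 563 m/s

563 m/s


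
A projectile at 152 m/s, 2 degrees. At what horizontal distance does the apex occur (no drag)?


R = v0^2*sin(2*theta)/g = 152^2*sin(2*2°)/9.81 = 164.287 m
apex_dist = R/2 = 164.287/2 = 82.14 m

82.14 m


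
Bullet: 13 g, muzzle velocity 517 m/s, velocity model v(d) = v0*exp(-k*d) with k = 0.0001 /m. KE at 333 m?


v = v0*exp(-k*d) = 517*exp(-0.0001*333) = 500.067 m/s
E = 0.5*m*v^2 = 0.5*0.013*500.067^2 = 1625 J

1625 J


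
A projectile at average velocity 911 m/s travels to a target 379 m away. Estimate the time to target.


t = d/v = 379/911 = 0.416 s

0.416 s


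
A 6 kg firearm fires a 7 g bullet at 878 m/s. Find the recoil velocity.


v_recoil = m_p * v_p / m_gun = 0.007 * 878 / 6 = 1.024 m/s

1.024 m/s


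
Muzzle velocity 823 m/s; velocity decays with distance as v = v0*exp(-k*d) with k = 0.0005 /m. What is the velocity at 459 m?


v = v0*exp(-k*d) = 823*exp(-0.0005*459) = 654.2 m/s

654.2 m/s


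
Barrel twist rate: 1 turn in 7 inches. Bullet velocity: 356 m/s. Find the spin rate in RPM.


twist_m = 7*0.0254 = 0.1778 m
spin = v/twist = 356/0.1778 = 2002.25 rev/s
RPM = spin*60 = 2002.25*60 ≈ 120135 RPM

120135 RPM


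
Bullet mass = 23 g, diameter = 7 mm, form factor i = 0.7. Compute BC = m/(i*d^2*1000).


BC = m/(i*d^2*1000) = 23/(0.7 * 7^2 * 1000) = 0.0006706

0.0006706


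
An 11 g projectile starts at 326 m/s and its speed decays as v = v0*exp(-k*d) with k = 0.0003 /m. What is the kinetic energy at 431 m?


v = v0*exp(-k*d) = 326*exp(-0.0003*431) = 286.46 m/s
E = 0.5*m*v^2 = 0.5*0.011*286.46^2 = 451.3 J

451.3 J


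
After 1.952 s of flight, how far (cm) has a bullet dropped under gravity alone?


drop = 0.5*g*t^2 = 0.5*9.81*1.952^2 = 18.6895 m ≈ 1869 cm

1869 cm


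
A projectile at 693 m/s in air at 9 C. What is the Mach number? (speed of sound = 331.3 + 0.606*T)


a = 331.3 + 0.606*(9) = 336.754 m/s
M = v/a = 693/336.754 = 2.058

2.058


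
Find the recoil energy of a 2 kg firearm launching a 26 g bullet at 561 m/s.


v_r = m_p*v_p/m_gun = 0.026*561/2 = 7.293 m/s, E_r = 0.5*m_gun*v_r^2 = 0.5*2*7.293^2 = 53.19 J

53.19 J


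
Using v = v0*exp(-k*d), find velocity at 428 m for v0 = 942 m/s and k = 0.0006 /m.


v = v0*exp(-k*d) = 942*exp(-0.0006*428) = 728.7 m/s

728.7 m/s


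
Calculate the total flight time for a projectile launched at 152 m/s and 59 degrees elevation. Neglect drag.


T = 2*v0*sin(theta)/g = 2*152*sin(59°)/9.81 = 26.56 s

26.56 s


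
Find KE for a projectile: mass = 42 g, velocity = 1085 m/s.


E = 0.5*m*v^2 = 0.5*0.042*1085^2 = 24722 J

24722 J


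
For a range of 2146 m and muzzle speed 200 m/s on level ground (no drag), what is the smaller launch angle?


sin(2*theta) = R*g/v0^2 = 2146*9.81/200^2 = 0.526307, theta = arcsin(0.526307)/2 = 15.88°

15.88 degrees


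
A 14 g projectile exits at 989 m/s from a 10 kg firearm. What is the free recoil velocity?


v_recoil = m_p * v_p / m_gun = 0.014 * 989 / 10 = 1.385 m/s

1.385 m/s


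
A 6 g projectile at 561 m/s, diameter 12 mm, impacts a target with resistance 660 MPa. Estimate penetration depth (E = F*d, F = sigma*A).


A = pi*(d/2)^2 = pi*(12/2)^2 = 113.097 mm^2
E = 0.5*m*v^2 = 0.5*0.006*561^2 = 944.163 J
depth = E/(sigma*A) = 944.163 J / (660 MPa * 113.097 mm^2) = 944.163/(660 * 113.097) m = 0.0126488 m ≈ 12.65 mm

12.65 mm


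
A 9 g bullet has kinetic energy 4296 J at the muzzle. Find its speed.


v = sqrt(2*E/m) = sqrt(2*4296/0.009) = 977.1 m/s

977.1 m/s


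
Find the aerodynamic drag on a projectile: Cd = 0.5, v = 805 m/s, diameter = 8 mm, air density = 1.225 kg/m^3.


A = pi*(d/2)^2 = pi*(8/2000)^2 = 5.02655e-05 m^2
Fd = 0.5*Cd*rho*A*v^2 = 0.5*0.5*1.225*5.02655e-05*805^2 = 9.976 N

9.976 N


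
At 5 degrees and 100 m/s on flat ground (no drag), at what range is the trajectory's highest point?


R = v0^2*sin(2*theta)/g = 100^2*sin(2*5°)/9.81 = 177.011 m
apex_dist = R/2 = 177.011/2 = 88.51 m

88.51 m


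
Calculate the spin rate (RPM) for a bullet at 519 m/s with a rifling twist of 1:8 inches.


twist_m = 8*0.0254 = 0.2032 m
spin = v/twist = 519/0.2032 = 2554.134 rev/s
RPM = spin*60 = 2554.134*60 ≈ 153248 RPM

153248 RPM


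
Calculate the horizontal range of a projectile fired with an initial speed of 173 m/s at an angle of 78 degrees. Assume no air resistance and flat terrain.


R = v0^2 * sin(2*theta) / g = 173^2 * sin(2*78°) / 9.81 = 1241 m

1241 m


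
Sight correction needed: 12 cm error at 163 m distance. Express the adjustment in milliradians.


1 mrad subtends 1 cm per 10 m of range, so adj = error_cm / (dist_m / 10) = 12 / (163/10) = 0.7362 mrad

0.7362 mrad


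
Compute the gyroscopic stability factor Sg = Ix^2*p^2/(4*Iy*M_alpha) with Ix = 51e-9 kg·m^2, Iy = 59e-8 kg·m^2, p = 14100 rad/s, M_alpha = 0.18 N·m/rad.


Sg = Ix^2 * p^2 / (4 * Iy * M_alpha) = (51e-9)^2 * 14100^2 / (4 * 59e-8 * 0.18) = 1.217

1.217


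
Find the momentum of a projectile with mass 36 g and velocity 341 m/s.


p = m*v = 0.036*341 = 12.28 kg·m/s

12.28 kg·m/s


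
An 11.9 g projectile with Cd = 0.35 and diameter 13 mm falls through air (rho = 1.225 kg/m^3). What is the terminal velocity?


A = pi*(d/2)^2 = pi*(13/2000)^2 = 1.32732e-04 m^2
vt = sqrt(2mg/(Cd*rho*A)) = sqrt(2*0.0119*9.81/(0.35 * 1.225 * 1.32732e-04)) = 64.05 m/s

64.05 m/s


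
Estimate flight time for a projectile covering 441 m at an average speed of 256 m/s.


t = d/v = 441/256 = 1.723 s

1.723 s


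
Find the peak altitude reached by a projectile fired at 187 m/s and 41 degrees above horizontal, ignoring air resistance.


H = (v0*sin(theta))^2 / (2g) = (187*sin(41°))^2 / (2*9.81) = 767.1 m

767.1 m


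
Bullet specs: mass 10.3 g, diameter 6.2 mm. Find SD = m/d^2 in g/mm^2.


SD = m/d^2 = 10.3/6.2^2 = 0.268 g/mm^2

0.268 g/mm^2


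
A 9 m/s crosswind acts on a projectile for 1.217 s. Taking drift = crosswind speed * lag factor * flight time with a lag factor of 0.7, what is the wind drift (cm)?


drift = v_wind * lag * t = 9 * 0.7 * 1.217 = 7.6671 m ≈ 766.7 cm

766.7 cm


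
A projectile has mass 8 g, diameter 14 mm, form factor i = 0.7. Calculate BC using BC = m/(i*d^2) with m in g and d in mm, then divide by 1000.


BC = m/(i*d^2*1000) = 8/(0.7 * 14^2 * 1000) = 5.831e-05

5.831e-05


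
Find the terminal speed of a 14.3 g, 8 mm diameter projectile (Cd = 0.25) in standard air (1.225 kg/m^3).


A = pi*(d/2)^2 = pi*(8/2000)^2 = 5.02655e-05 m^2
vt = sqrt(2mg/(Cd*rho*A)) = sqrt(2*0.0143*9.81/(0.25 * 1.225 * 5.02655e-05)) = 135 m/s

135 m/s


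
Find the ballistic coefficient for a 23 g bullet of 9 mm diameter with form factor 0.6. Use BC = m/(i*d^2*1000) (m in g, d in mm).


BC = m/(i*d^2*1000) = 23/(0.6 * 9^2 * 1000) = 0.0004733

0.0004733


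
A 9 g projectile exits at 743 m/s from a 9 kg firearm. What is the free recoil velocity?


v_recoil = m_p * v_p / m_gun = 0.009 * 743 / 9 = 0.743 m/s

0.743 m/s


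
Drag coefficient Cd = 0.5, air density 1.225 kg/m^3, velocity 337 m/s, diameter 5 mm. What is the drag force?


A = pi*(d/2)^2 = pi*(5/2000)^2 = 1.96350e-05 m^2
Fd = 0.5*Cd*rho*A*v^2 = 0.5*0.5*1.225*1.96350e-05*337^2 = 0.6829 N

0.6829 N


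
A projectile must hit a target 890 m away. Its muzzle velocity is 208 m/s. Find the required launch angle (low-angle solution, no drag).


sin(2*theta) = R*g/v0^2 = 890*9.81/208^2 = 0.201805, theta = arcsin(0.201805)/2 = 5.821°

5.821 degrees


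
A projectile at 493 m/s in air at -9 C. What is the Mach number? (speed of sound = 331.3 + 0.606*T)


a = 331.3 + 0.606*(-9) = 325.846 m/s
M = v/a = 493/325.846 = 1.513

1.513


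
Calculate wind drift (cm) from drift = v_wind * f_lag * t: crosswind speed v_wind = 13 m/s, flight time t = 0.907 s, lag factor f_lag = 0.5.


drift = v_wind * lag * t = 13 * 0.5 * 0.907 = 5.8955 m ≈ 589.6 cm

589.6 cm


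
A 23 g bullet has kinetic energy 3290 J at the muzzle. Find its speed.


v = sqrt(2*E/m) = sqrt(2*3290/0.023) = 534.9 m/s

534.9 m/s


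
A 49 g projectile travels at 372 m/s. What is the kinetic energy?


E = 0.5*m*v^2 = 0.5*0.049*372^2 = 3390 J

3390 J


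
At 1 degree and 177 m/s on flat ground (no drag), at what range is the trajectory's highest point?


R = v0^2*sin(2*theta)/g = 177^2*sin(2*1°)/9.81 = 111.454 m
apex_dist = R/2 = 111.454/2 = 55.73 m

55.73 m


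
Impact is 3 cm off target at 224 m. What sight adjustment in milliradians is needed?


1 mrad subtends 1 cm per 10 m of range, so adj = error_cm / (dist_m / 10) = 3 / (224/10) = 0.1339 mrad

0.1339 mrad


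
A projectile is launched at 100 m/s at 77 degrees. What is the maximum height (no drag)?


H = (v0*sin(theta))^2 / (2g) = (100*sin(77°))^2 / (2*9.81) = 483.9 m

483.9 m


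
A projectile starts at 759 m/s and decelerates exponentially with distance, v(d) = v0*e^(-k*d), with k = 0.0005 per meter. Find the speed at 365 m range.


v = v0*exp(-k*d) = 759*exp(-0.0005*365) = 632.4 m/s

632.4 m/s


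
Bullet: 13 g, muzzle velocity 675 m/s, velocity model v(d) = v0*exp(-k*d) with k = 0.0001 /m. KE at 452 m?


v = v0*exp(-k*d) = 675*exp(-0.0001*452) = 645.169 m/s
E = 0.5*m*v^2 = 0.5*0.013*645.169^2 = 2706 J

2706 J
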